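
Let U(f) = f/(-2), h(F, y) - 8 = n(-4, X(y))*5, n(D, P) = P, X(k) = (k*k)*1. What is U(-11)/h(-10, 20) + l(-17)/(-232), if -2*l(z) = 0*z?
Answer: 11/4016 ≈ 0.0027390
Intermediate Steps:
X(k) = k² (X(k) = k²*1 = k²)
l(z) = 0 (l(z) = -0*z = -½*0 = 0)
h(F, y) = 8 + 5*y² (h(F, y) = 8 + y²*5 = 8 + 5*y²)
U(f) = -f/2 (U(f) = f*(-½) = -f/2)
U(-11)/h(-10, 20) + l(-17)/(-232) = (-½*(-11))/(8 + 5*20²) + 0/(-232) = 11/(2*(8 + 5*400)) + 0*(-1/232) = 11/(2*(8 + 2000)) + 0 = (11/2)/2008 + 0 = (11/2)*(1/2008) + 0 = 11/4016 + 0 = 11/4016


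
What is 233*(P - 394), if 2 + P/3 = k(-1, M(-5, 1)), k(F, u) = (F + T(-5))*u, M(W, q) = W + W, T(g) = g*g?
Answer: -260960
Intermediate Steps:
T(g) = g²
M(W, q) = 2*W
k(F, u) = u*(25 + F) (k(F, u) = (F + (-5)²)*u = (F + 25)*u = (25 + F)*u = u*(25 + F))
P = -726 (P = -6 + 3*((2*(-5))*(25 - 1)) = -6 + 3*(-10*24) = -6 + 3*(-240) = -6 - 720 = -726)
233*(P - 394) = 233*(-726 - 394) = 233*(-1120) = -260960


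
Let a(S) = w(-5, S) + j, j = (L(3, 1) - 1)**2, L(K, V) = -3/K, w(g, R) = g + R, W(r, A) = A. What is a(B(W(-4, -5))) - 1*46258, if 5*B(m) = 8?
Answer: -231287/5 ≈ -46257.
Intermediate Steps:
w(g, R) = R + g
L(K, V) = -3/K
j = 4 (j = (-3/3 - 1)**2 = (-3*1/3 - 1)**2 = (-1 - 1)**2 = (-2)**2 = 4)
B(m) = 8/5 (B(m) = (1/5)*8 = 8/5)
a(S) = -1 + S (a(S) = (S - 5) + 4 = (-5 + S) + 4 = -1 + S)
a(B(W(-4, -5))) - 1*46258 = (-1 + 8/5) - 1*46258 = 3/5 - 46258 = -231287/5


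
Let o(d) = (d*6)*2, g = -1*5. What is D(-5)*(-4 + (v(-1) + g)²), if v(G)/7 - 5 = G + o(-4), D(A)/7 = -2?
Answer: -1371510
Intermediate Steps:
D(A) = -14 (D(A) = 7*(-2) = -14)
g = -5
o(d) = 12*d (o(d) = (6*d)*2 = 12*d)
v(G) = -301 + 7*G (v(G) = 35 + 7*(G + 12*(-4)) = 35 + 7*(G - 48) = 35 + 7*(-48 + G) = 35 + (-336 + 7*G) = -301 + 7*G)
D(-5)*(-4 + (v(-1) + g)²) = -14*(-4 + ((-301 + 7*(-1)) - 5)²) = -14*(-4 + ((-301 - 7) - 5)²) = -14*(-4 + (-308 - 5)²) = -14*(-4 + (-313)²) = -14*(-4 + 97969) = -14*97965 = -1371510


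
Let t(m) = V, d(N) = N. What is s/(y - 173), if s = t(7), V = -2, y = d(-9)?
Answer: 1/91 ≈ 0.010989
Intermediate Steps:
y = -9
t(m) = -2
s = -2
s/(y - 173) = -2/(-9 - 173) = -2/(-182) = -1/182*(-2) = 1/91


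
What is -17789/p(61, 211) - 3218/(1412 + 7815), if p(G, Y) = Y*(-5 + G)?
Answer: -202162991/109026232 ≈ -1.8543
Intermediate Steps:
-17789/p(61, 211) - 3218/(1412 + 7815) = -17789*1/(211*(-5 + 61)) - 3218/(1412 + 7815) = -17789/(211*56) - 3218/9227 = -17789/11816 - 3218*1/9227 = -17789*1/11816 - 3218/9227 = -17789/11816 - 3218/9227 = -202162991/109026232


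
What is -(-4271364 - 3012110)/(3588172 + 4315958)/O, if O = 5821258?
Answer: 3641737/23005989997770 ≈ 1.5830e-7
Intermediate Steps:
-(-4271364 - 3012110)/(3588172 + 4315958)/O = -(-4271364 - 3012110)/(3588172 + 4315958)/5821258 = -(-7283474/7904130)/5821258 = -(-7283474*1/7904130)/5821258 = -(-3641737)/(3952065*5821258) = -1*(-3641737/23005989997770) = 3641737/23005989997770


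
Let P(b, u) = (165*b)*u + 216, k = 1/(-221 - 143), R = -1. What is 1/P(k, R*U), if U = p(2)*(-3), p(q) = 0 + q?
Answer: 182/38817 ≈ 0.0046887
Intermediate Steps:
p(q) = q
k = -1/364 (k = 1/(-364) = -1/364 ≈ -0.0027473)
U = -6 (U = 2*(-3) = -6)
P(b, u) = 216 + 165*b*u (P(b, u) = 165*b*u + 216 = 216 + 165*b*u)
1/P(k, R*U) = 1/(216 + 165*(-1/364)*(-1*(-6))) = 1/(216 + 165*(-1/364)*6) = 1/(216 - 495/182) = 1/(38817/182) = 182/38817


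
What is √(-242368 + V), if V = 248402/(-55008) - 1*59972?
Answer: I*√1588295560151/2292 ≈ 549.86*I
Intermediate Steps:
V = -1649594089/27504 (V = 248402*(-1/55008) - 59972 = -124201/27504 - 59972 = -1649594089/27504 ≈ -59977.)
√(-242368 + V) = √(-242368 - 1649594089/27504) = √(-8315683561/27504) = I*√1588295560151/2292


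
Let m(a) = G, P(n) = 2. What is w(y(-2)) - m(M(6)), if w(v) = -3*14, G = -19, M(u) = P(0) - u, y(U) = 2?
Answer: -23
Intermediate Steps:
M(u) = 2 - u
w(v) = -42
m(a) = -19
w(y(-2)) - m(M(6)) = -42 - 1*(-19) = -42 + 19 = -23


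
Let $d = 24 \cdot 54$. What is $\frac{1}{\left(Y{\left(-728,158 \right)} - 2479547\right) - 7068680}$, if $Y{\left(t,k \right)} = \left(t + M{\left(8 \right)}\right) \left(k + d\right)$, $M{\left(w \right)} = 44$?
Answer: $- \frac{1}{10542763} \approx -9.4852 \cdot 10^{-8}$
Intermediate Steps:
$d = 1296$
$Y{\left(t,k \right)} = \left(44 + t\right) \left(1296 + k\right)$ ($Y{\left(t,k \right)} = \left(t + 44\right) \left(k + 1296\right) = \left(44 + t\right) \left(1296 + k\right)$)
$\frac{1}{\left(Y{\left(-728,158 \right)} - 2479547\right) - 7068680} = \frac{1}{\left(\left(57024 + 44 \cdot 158 + 1296 \left(-728\right) + 158 \left(-728\right)\right) - 2479547\right) - 7068680} = \frac{1}{\left(\left(57024 + 6952 - 943488 - 115024\right) - 2479547\right) - 7068680} = \frac{1}{\left(-994536 - 2479547\right) - 7068680} = \frac{1}{-3474083 - 7068680} = \frac{1}{-10542763} = - \frac{1}{10542763}$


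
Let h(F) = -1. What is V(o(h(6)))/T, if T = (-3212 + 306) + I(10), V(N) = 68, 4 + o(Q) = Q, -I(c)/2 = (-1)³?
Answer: -17/726 ≈ -0.023416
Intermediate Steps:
I(c) = 2 (I(c) = -2*(-1)³ = -2*(-1) = 2)
o(Q) = -4 + Q
T = -2904 (T = (-3212 + 306) + 2 = -2906 + 2 = -2904)
V(o(h(6)))/T = 68/(-2904) = 68*(-1/2904) = -17/726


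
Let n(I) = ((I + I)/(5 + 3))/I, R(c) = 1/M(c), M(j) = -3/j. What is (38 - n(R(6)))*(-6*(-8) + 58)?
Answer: 8003/2 ≈ 4001.5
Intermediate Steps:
R(c) = -c/3 (R(c) = 1/(-3/c) = -c/3)
n(I) = 1/4 (n(I) = ((2*I)/8)/I = ((2*I)*(1/8))/I = (I/4)/I = 1/4)
(38 - n(R(6)))*(-6*(-8) + 58) = (38 - 1*1/4)*(-6*(-8) + 58) = (38 - 1/4)*(48 + 58) = (151/4)*106 = 8003/2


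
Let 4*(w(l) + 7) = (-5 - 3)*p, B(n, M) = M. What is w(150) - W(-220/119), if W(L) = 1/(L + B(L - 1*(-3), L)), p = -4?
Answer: 559/440 ≈ 1.2705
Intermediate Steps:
w(l) = 1 (w(l) = -7 + ((-5 - 3)*(-4))/4 = -7 + (-8*(-4))/4 = -7 + (¼)*32 = -7 + 8 = 1)
W(L) = 1/(2*L) (W(L) = 1/(L + L) = 1/(2*L))
w(150) - W(-220/119) = 1 - 1/(2*((-220/119))) = 1 - 1/(2*((-220*1/119))) = 1 - 1/(2*(-220/119)) = 1 - (-119)/(2*220) = 1 - 1*(-119/440) = 1 + 119/440 = 559/440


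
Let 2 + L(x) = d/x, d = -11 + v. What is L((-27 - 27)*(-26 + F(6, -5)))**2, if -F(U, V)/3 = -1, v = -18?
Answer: 6315169/1542564 ≈ 4.0939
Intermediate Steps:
F(U, V) = 3 (F(U, V) = -3*(-1) = 3)
d = -29 (d = -11 - 18 = -29)
L(x) = -2 - 29/x
L((-27 - 27)*(-26 + F(6, -5)))**2 = (-2 - 29*1/((-27 - 27)*(-26 + 3)))**2 = (-2 - 29/((-54*(-23))))**2 = (-2 - 29/1242)**2 = (-2513/1242)**2 = 6315169/1542564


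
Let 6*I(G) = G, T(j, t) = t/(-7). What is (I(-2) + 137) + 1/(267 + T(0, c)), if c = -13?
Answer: 771641/5646 ≈ 136.67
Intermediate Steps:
T(j, t) = -t/7 (T(j, t) = t*(-1/7) = -t/7)
I(G) = G/6
(I(-2) + 137) + 1/(267 + T(0, c)) = ((1/6)*(-2) + 137) + 1/(267 - 1/7*(-13)) = (-1/3 + 137) + 1/(267 + 13/7) = 410/3 + 1/(1882/7) = 410/3 + 7/1882 = 771641/5646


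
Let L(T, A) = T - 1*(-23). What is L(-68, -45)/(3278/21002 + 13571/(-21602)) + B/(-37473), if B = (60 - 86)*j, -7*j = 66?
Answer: 99165375939726/1040533263749 ≈ 95.302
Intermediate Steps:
j = -66/7 (j = -1/7*66 = -66/7 ≈ -9.4286)
L(T, A) = 23 + T (L(T, A) = T + 23 = 23 + T)
B = 1716/7 (B = (60 - 86)*(-66/7) = -26*(-66/7) = 1716/7 ≈ 245.14)
L(-68, -45)/(3278/21002 + 13571/(-21602)) + B/(-37473) = (23 - 68)/(3278/21002 + 13571/(-21602)) + (1716/7)/(-37473) = -45/(3278*(1/21002) + 13571*(-1/21602)) + (1716/7)*(-1/37473) = -45/(1639/10501 - 13571/21602) - 572/87437 = -45/(-107103393/226842602) - 572/87437 = -45*(-226842602/107103393) - 572/87437 = 1134213010/11900377 - 572/87437 = 99165375939726/1040533263749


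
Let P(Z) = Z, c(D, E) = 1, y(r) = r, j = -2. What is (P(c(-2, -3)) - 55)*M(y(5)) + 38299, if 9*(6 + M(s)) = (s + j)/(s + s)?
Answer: 193106/5 ≈ 38621.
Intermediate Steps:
M(s) = -6 + (-2 + s)/(18*s) (M(s) = -6 + ((s - 2)/(s + s))/9 = -6 + ((-2 + s)/((2*s)))/9 = -6 + ((-2 + s)*(1/(2*s)))/9 = -6 + ((-2 + s)/(2*s))/9 = -6 + (-2 + s)/(18*s))
(P(c(-2, -3)) - 55)*M(y(5)) + 38299 = (1 - 55)*((1/18)*(-2 - 107*5)/5) + 38299 = -3*(-2 - 535)/5 + 38299 = -3*(-537)/5 + 38299 = -54*(-179/30) + 38299 = 1611/5 + 38299 = 193106/5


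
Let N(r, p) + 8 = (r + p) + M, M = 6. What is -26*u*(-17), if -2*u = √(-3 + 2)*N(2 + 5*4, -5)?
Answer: -3315*I ≈ -3315.0*I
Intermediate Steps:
N(r, p) = -2 + p + r (N(r, p) = -8 + ((r + p) + 6) = -8 + ((p + r) + 6) = -8 + (6 + p + r) = -2 + p + r)
u = -15*I/2 (u = -√(-3 + 2)*(-2 - 5 + (2 + 5*4))/2 = -√(-1)*(-2 - 5 + (2 + 20))/2 = -I*(-2 - 5 + 22)/2 = -I*15/2 = -15*I/2 ≈ -7.5*I)
-26*u*(-17) = -(-195)*I*(-17) = (195*I)*(-17) = -3315*I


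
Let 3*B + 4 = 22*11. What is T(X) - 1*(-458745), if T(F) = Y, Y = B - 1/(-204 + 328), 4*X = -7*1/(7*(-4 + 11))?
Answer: 170682649/372 ≈ 4.5882e+5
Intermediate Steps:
B = 238/3 (B = -4/3 + (22*11)/3 = -4/3 + (⅓)*242 = -4/3 + 242/3 = 238/3 ≈ 79.333)
X = -1/28 (X = (-7*1/(7*(-4 + 11)))/4 = (-7/(7*7))/4 = (-7/49)/4 = (-7*1/49)/4 = (¼)*(-⅐) = -1/28 ≈ -0.035714)
Y = 29509/372 (Y = 238/3 - 1/(-204 + 328) = 238/3 - 1/124 = 29509/372 ≈ 79.325)
T(F) = 29509/372
T(X) - 1*(-458745) = 29509/372 - 1*(-458745) = 29509/372 + 458745 = 170682649/372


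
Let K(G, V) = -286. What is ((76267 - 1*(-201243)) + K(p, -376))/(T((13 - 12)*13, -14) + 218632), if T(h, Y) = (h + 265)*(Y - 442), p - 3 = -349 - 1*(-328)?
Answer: 34653/11483 ≈ 3.0178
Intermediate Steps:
p = -18 (p = 3 + (-349 - 1*(-328)) = 3 + (-349 + 328) = 3 - 21 = -18)
T(h, Y) = (-442 + Y)*(265 + h) (T(h, Y) = (265 + h)*(-442 + Y) = (-442 + Y)*(265 + h))
((76267 - 1*(-201243)) + K(p, -376))/(T((13 - 12)*13, -14) + 218632) = ((76267 - 1*(-201243)) - 286)/((-117130 - 442*(13 - 12)*13 + 265*(-14) - 14*(13 - 12)*13) + 218632) = ((76267 + 201243) - 286)/((-117130 - 442*13 - 3710 - 14*13) + 218632) = (277510 - 286)/((-117130 - 442*13 - 3710 - 14*13) + 218632) = 277224/((-117130 - 5746 - 3710 - 182) + 218632) = 277224/(-126768 + 218632) = 277224/91864 = 277224*(1/91864) = 34653/11483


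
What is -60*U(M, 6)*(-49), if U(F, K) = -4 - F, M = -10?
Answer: 17640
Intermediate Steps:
-60*U(M, 6)*(-49) = -60*(-4 - 1*(-10))*(-49) = -60*(-4 + 10)*(-49) = -60*6*(-49) = -360*(-49) = 17640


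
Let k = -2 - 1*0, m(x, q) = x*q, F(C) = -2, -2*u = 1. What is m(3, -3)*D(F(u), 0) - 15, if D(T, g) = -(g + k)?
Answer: -33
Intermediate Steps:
u = -1/2 (u = -1/2*1 = -1/2 ≈ -0.50000)
m(x, q) = q*x
k = -2 (k = -2 + 0 = -2)
D(T, g) = 2 - g (D(T, g) = -(g - 2) = -(-2 + g) = 2 - g)
m(3, -3)*D(F(u), 0) - 15 = (-3*3)*(2 - 1*0) - 15 = -9*(2 + 0) - 15 = -9*2 - 15 = -18 - 15 = -33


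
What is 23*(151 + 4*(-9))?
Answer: 2645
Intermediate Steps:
23*(151 + 4*(-9)) = 23*(151 - 36) = 23*115 = 2645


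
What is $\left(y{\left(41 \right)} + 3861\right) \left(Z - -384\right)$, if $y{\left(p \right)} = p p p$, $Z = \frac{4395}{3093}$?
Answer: $\frac{28921310558}{1031} \approx 2.8052 \cdot 10^{7}$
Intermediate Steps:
$Z = \frac{1465}{1031}$ ($Z = 4395 \cdot \frac{1}{3093} = \frac{1465}{1031} \approx 1.4209$)
$y{\left(p \right)} = p^{3}$ ($y{\left(p \right)} = p^{2} p = p^{3}$)
$\left(y{\left(41 \right)} + 3861\right) \left(Z - -384\right) = \left(41^{3} + 3861\right) \left(\frac{1465}{1031} - -384\right) = \left(68921 + 3861\right) \left(\frac{1465}{1031} + 384\right) = 72782 \cdot \frac{397369}{1031} = \frac{28921310558}{1031}$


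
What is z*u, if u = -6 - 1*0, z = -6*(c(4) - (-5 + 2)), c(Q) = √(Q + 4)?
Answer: 108 + 72*√2 ≈ 209.82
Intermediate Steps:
c(Q) = √(4 + Q)
z = -18 - 12*√2 (z = -6*(√(4 + 4) - (-5 + 2)) = -6*(√8 - 1*(-3)) = -6*(2*√2 + 3) = -6*(3 + 2*√2) = -18 - 12*√2 ≈ -34.971)
u = -6 (u = -6 + 0 = -6)
z*u = (-18 - 12*√2)*(-6) = 108 + 72*√2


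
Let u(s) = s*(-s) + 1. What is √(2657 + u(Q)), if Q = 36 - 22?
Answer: √2462 ≈ 49.619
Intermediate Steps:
Q = 14
u(s) = 1 - s² (u(s) = -s² + 1 = 1 - s²)
√(2657 + u(Q)) = √(2657 + (1 - 1*14²)) = √(2657 + (1 - 1*196)) = √(2657 + (1 - 196)) = √(2657 - 195) = √2462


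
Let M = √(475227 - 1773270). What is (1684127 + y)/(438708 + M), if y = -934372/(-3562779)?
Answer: 877441334407949980/228571283015742051 - 6000173243305*I*√144227/228571283015742051 ≈ 3.8388 - 0.0099693*I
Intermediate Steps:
M = 3*I*√144227 (M = √(-1298043) = 3*I*√144227 ≈ 1139.3*I)
y = 934372/3562779 (y = -934372*(-1/3562779) = 934372/3562779 ≈ 0.26226)
(1684127 + y)/(438708 + M) = (1684127 + 934372/3562779)/(438708 + 3*I*√144227) = 6000173243305/(3562779*(438708 + 3*I*√144227))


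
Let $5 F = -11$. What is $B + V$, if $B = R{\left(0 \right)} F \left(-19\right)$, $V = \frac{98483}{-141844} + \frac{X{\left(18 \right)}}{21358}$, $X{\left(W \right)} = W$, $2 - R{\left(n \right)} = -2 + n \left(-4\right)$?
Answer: $\frac{1261080618731}{7573760380} \approx 166.51$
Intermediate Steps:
$R{\left(n \right)} = 4 + 4 n$ ($R{\left(n \right)} = 2 - \left(-2 + n \left(-4\right)\right) = 2 - \left(-2 - 4 n\right) = 2 + \left(2 + 4 n\right) = 4 + 4 n$)
$F = - \frac{11}{5}$ ($F = \frac{1}{5} \left(-11\right) = - \frac{11}{5} \approx -2.2$)
$V = - \frac{1050423361}{1514752076}$ ($V = \frac{98483}{-141844} + \frac{18}{21358} = 98483 \left(- \frac{1}{141844}\right) + 18 \cdot \frac{1}{21358} = - \frac{98483}{141844} + \frac{9}{10679} = - \frac{1050423361}{1514752076} \approx -0.69346$)
$B = \frac{836}{5}$ ($B = \left(4 + 4 \cdot 0\right) \left(- \frac{11}{5}\right) \left(-19\right) = \left(4 + 0\right) \left(- \frac{11}{5}\right) \left(-19\right) = 4 \left(- \frac{11}{5}\right) \left(-19\right) = \left(- \frac{44}{5}\right) \left(-19\right) = \frac{836}{5} \approx 167.2$)
$B + V = \frac{836}{5} - \frac{1050423361}{1514752076} = \frac{1261080618731}{7573760380}$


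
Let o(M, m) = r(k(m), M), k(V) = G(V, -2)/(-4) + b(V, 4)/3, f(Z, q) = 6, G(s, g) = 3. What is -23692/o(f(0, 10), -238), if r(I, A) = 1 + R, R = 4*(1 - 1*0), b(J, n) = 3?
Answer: -23692/5 ≈ -4738.4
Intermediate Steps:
R = 4 (R = 4*(1 + 0) = 4*1 = 4)
k(V) = ¼ (k(V) = 3/(-4) + 3/3 = 3*(-¼) + 3*(⅓) = -¾ + 1 = ¼)
r(I, A) = 5 (r(I, A) = 1 + 4 = 5)
o(M, m) = 5
-23692/o(f(0, 10), -238) = -23692/5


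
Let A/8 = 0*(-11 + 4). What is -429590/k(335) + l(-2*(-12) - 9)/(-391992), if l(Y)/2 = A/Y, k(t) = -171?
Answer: 22610/9 ≈ 2512.2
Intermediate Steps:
A = 0 (A = 8*(0*(-11 + 4)) = 8*(0*(-7)) = 8*0 = 0)
l(Y) = 0 (l(Y) = 2*(0/Y) = 2*0 = 0)
-429590/k(335) + l(-2*(-12) - 9)/(-391992) = -429590/(-171) + 0/(-391992) = -429590*(-1/171) + 0*(-1/391992) = 22610/9 + 0 = 22610/9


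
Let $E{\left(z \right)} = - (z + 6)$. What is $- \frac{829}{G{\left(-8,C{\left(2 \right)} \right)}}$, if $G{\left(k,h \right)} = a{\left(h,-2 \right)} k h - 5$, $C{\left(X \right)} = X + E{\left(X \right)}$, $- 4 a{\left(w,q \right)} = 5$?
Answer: $\frac{829}{65} \approx 12.754$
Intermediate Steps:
$E{\left(z \right)} = -6 - z$ ($E{\left(z \right)} = - (6 + z) = -6 - z$)
$a{\left(w,q \right)} = - \frac{5}{4}$ ($a{\left(w,q \right)} = \left(- \frac{1}{4}\right) 5 = - \frac{5}{4}$)
$C{\left(X \right)} = -6$ ($C{\left(X \right)} = X - \left(6 + X\right) = -6$)
$G{\left(k,h \right)} = -5 - \frac{5 h k}{4}$ ($G{\left(k,h \right)} = - \frac{5 k}{4} h - 5 = - \frac{5 h k}{4} - 5 = -5 - \frac{5 h k}{4}$)
$- \frac{829}{G{\left(-8,C{\left(2 \right)} \right)}} = - \frac{829}{-5 - \left(- \frac{15}{2}\right) \left(-8\right)} = - \frac{829}{-5 - 60} = - \frac{829}{-65} = - \frac{829 \left(-1\right)}{65} = \left(-1\right) \left(- \frac{829}{65}\right) = \frac{829}{65}$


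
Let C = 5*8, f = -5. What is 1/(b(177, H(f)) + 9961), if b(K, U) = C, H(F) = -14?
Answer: 1/10001 ≈ 9.9990e-5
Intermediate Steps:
C = 40
b(K, U) = 40
1/(b(177, H(f)) + 9961) = 1/(40 + 9961) = 1/10001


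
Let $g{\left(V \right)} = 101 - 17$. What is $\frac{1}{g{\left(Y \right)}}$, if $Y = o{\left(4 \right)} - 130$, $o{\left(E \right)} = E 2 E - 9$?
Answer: $\frac{1}{84} \approx 0.011905$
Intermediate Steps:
$o{\left(E \right)} = -9 + 2 E^{2}$ ($o{\left(E \right)} = 2 E E - 9 = 2 E^{2} - 9 = -9 + 2 E^{2}$)
$Y = -107$ ($Y = \left(-9 + 2 \cdot 4^{2}\right) - 130 = \left(-9 + 2 \cdot 16\right) - 130 = \left(-9 + 32\right) - 130 = 23 - 130 = -107$)
$g{\left(V \right)} = 84$
$\frac{1}{g{\left(Y \right)}} = \frac{1}{84}$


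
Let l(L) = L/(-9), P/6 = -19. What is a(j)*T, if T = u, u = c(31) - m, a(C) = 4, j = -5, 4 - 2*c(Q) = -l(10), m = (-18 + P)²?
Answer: -627212/9 ≈ -69690.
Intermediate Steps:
P = -114 (P = 6*(-19) = -114)
m = 17424 (m = (-18 - 114)² = (-132)² = 17424)
l(L) = -L/9 (l(L) = L*(-⅑) = -L/9)
c(Q) = 13/9 (c(Q) = 2 - (-1)*(-⅑*10)/2 = 2 - (-1)*(-10)/(2*9) = 2 - ½*10/9 = 2 - 5/9 = 13/9)
u = -156803/9 (u = 13/9 - 1*17424 = 13/9 - 17424 = -156803/9 ≈ -17423.)
T = -156803/9 ≈ -17423.
a(j)*T = 4*(-156803/9) = -627212/9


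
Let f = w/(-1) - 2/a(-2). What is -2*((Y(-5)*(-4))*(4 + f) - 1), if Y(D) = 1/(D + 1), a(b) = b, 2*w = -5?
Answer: -13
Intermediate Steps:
w = -5/2 (w = (1/2)*(-5) = -5/2 ≈ -2.5000)
Y(D) = 1/(1 + D)
f = 7/2 (f = -5/2/(-1) - 2/(-2) = -5/2*(-1) - 2*(-1/2) = 5/2 + 1 = 7/2 ≈ 3.5000)
-2*((Y(-5)*(-4))*(4 + f) - 1) = -2*((-4/(1 - 5))*(4 + 7/2) - 1) = -2*((-4/(-4))*(15/2) - 1) = -2*(-1/4*(-4)*(15/2) - 1) = -2*(1*(15/2) - 1) = -2*(15/2 - 1) = -2*13/2 = -13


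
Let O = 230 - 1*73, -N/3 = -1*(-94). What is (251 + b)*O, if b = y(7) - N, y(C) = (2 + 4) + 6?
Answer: 85565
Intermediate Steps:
y(C) = 12 (y(C) = 6 + 6 = 12)
N = -282 (N = -(-3)*(-94) = -3*94 = -282)
O = 157 (O = 230 - 73 = 157)
b = 294 (b = 12 - 1*(-282) = 12 + 282 = 294)
(251 + b)*O = (251 + 294)*157 = 545*157 = 85565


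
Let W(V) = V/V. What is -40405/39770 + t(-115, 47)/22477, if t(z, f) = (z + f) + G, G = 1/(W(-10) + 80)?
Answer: -14756370275/14481346698 ≈ -1.0190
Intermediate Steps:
W(V) = 1
G = 1/81 (G = 1/(1 + 80) = 1/81 ≈ 0.012346)
t(z, f) = 1/81 + f + z (t(z, f) = (z + f) + 1/81 = (f + z) + 1/81 = 1/81 + f + z)
-40405/39770 + t(-115, 47)/22477 = -40405/39770 + (1/81 + 47 - 115)/22477 = -40405*1/39770 - 5507/81*1/22477 = -8081/7954 - 5507/1820637 = -14756370275/14481346698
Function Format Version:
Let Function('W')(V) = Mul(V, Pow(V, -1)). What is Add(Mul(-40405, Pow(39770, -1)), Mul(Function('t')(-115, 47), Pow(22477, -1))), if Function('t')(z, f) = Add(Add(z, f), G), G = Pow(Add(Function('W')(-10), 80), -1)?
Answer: Rational(-14756370275, 14481346698) ≈ -1.0190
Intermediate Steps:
Function('W')(V) = 1
G = Rational(1, 81) (G = Pow(Add(1, 80), -1) = Pow(81, -1) = Rational(1, 81) ≈ 0.012346)
Function('t')(z, f) = Add(Rational(1, 81), f, z) (Function('t')(z, f) = Add(Add(z, f), Rational(1, 81)) = Add(Add(f, z), Rational(1, 81)) = Add(Rational(1, 81), f, z))
Add(Mul(-40405, Pow(39770, -1)), Mul(Function('t')(-115, 47), Pow(22477, -1))) = Add(Mul(-40405, Pow(39770, -1)), Mul(Add(Rational(1, 81), 47, -115), Pow(22477, -1))) = Add(Mul(-40405, Rational(1, 39770)), Mul(Rational(-5507, 81), Rational(1, 22477))) = Add(Rational(-8081, 7954), Rational(-5507, 1820637)) = Rational(-14756370275, 14481346698)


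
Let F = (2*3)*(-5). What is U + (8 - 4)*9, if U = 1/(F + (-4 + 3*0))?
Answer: 1223/34 ≈ 35.971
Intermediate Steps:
F = -30 (F = 6*(-5) = -30)
U = -1/34 (U = 1/(-30 + (-4 + 3*0)) = 1/(-30 + (-4 + 0)) = 1/(-30 - 4) = 1/(-34) = -1/34 ≈ -0.029412)
U + (8 - 4)*9 = -1/34 + (8 - 4)*9 = -1/34 + 4*9 = -1/34 + 36 = 1223/34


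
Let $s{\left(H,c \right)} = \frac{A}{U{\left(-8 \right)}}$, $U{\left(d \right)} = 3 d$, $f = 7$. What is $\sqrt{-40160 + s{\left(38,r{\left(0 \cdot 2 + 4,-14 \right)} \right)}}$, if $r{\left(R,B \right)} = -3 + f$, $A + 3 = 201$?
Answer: $\frac{i \sqrt{160673}}{2} \approx 200.42 i$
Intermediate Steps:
$A = 198$ ($A = -3 + 201 = 198$)
$r{\left(R,B \right)} = 4$ ($r{\left(R,B \right)} = -3 + 7 = 4$)
$s{\left(H,c \right)} = - \frac{33}{4}$ ($s{\left(H,c \right)} = \frac{198}{3 \left(-8\right)} = \frac{198}{-24} = 198 \left(- \frac{1}{24}\right) = - \frac{33}{4}$)
$\sqrt{-40160 + s{\left(38,r{\left(0 \cdot 2 + 4,-14 \right)} \right)}} = \sqrt{-40160 - \frac{33}{4}} = \sqrt{- \frac{160673}{4}} = \frac{i \sqrt{160673}}{2}$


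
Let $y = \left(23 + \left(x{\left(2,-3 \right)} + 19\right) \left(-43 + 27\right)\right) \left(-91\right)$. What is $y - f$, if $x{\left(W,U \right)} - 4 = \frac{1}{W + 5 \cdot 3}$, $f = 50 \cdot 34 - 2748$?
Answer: $\frac{552987}{17} \approx 32529.0$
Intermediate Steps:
$f = -1048$ ($f = 1700 - 2748 = -1048$)
$x{\left(W,U \right)} = 4 + \frac{1}{15 + W}$ ($x{\left(W,U \right)} = 4 + \frac{1}{W + 5 \cdot 3} = 4 + \frac{1}{W + 15} = 4 + \frac{1}{15 + W}$)
$y = \frac{535171}{17}$ ($y = \left(23 + \left(\frac{61 + 4 \cdot 2}{15 + 2} + 19\right) \left(-43 + 27\right)\right) \left(-91\right) = \left(23 + \left(\frac{61 + 8}{17} + 19\right) \left(-16\right)\right) \left(-91\right) = \left(23 + \left(\frac{1}{17} \cdot 69 + 19\right) \left(-16\right)\right) \left(-91\right) = \left(23 + \left(\frac{69}{17} + 19\right) \left(-16\right)\right) \left(-91\right) = \left(23 + \frac{392}{17} \left(-16\right)\right) \left(-91\right) = \left(23 - \frac{6272}{17}\right) \left(-91\right) = \left(- \frac{5881}{17}\right) \left(-91\right) = \frac{535171}{17} \approx 31481.0$)
$y - f = \frac{535171}{17} - -1048 = \frac{535171}{17} + 1048 = \frac{552987}{17}$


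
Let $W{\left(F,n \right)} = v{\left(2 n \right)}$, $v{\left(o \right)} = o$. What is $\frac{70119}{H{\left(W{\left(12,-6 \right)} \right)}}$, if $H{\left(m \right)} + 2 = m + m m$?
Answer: $\frac{70119}{130} \approx 539.38$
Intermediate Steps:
$W{\left(F,n \right)} = 2 n$
$H{\left(m \right)} = -2 + m + m^{2}$ ($H{\left(m \right)} = -2 + \left(m + m m\right) = -2 + \left(m + m^{2}\right) = -2 + m + m^{2}$)
$\frac{70119}{H{\left(W{\left(12,-6 \right)} \right)}} = \frac{70119}{-2 + 2 \left(-6\right) + \left(2 \left(-6\right)\right)^{2}} = \frac{70119}{-2 - 12 + \left(-12\right)^{2}} = \frac{70119}{-2 - 12 + 144} = \frac{70119}{130}$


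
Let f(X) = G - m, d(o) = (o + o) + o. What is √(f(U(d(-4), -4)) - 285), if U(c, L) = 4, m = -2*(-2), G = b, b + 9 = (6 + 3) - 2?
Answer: I*√291 ≈ 17.059*I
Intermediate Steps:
b = -2 (b = -9 + ((6 + 3) - 2) = -9 + (9 - 2) = -9 + 7 = -2)
d(o) = 3*o (d(o) = 2*o + o = 3*o)
G = -2
m = 4
f(X) = -6 (f(X) = -2 - 1*4 = -2 - 4 = -6)
√(f(U(d(-4), -4)) - 285) = √(-6 - 285) = √(-291) = I*√291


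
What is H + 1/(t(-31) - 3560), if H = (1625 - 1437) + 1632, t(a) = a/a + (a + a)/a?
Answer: 6473739/3557 ≈ 1820.0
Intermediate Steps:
t(a) = 3 (t(a) = 1 + (2*a)/a = 1 + 2 = 3)
H = 1820 (H = 188 + 1632 = 1820)
H + 1/(t(-31) - 3560) = 1820 + 1/(3 - 3560) = 1820 + 1/(-3557) = 1820 - 1/3557 = 6473739/3557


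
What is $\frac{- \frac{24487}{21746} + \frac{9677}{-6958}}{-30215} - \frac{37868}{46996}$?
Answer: $- \frac{10819168750994532}{13428494300282845} \approx -0.80569$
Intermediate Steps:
$\frac{- \frac{24487}{21746} + \frac{9677}{-6958}}{-30215} - \frac{37868}{46996} = \left(\left(-24487\right) \frac{1}{21746} + 9677 \left(- \frac{1}{6958}\right)\right) \left(- \frac{1}{30215}\right) - \frac{9467}{11749} = \left(- \frac{24487}{21746} - \frac{9677}{6958}\right) \left(- \frac{1}{30215}\right) - \frac{9467}{11749} = \left(- \frac{95204147}{37827167}\right) \left(- \frac{1}{30215}\right) - \frac{9467}{11749} = \frac{95204147}{1142947850905} - \frac{9467}{11749} = - \frac{10819168750994532}{13428494300282845}$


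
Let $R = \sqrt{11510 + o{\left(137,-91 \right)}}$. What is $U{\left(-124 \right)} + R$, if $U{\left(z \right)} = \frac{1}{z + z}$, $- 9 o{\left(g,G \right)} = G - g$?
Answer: $- \frac{1}{248} + \frac{11 \sqrt{858}}{3} \approx 107.4$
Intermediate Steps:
$o{\left(g,G \right)} = - \frac{G}{9} + \frac{g}{9}$ ($o{\left(g,G \right)} = - \frac{G - g}{9} = - \frac{G}{9} + \frac{g}{9}$)
$U{\left(z \right)} = \frac{1}{2 z}$
$R = \frac{11 \sqrt{858}}{3}$ ($R = \sqrt{11510 + \left(\left(- \frac{1}{9}\right) \left(-91\right) + \frac{1}{9} \cdot 137\right)} = \sqrt{11510 + \left(\frac{91}{9} + \frac{137}{9}\right)} = \sqrt{11510 + \frac{76}{3}} = \sqrt{\frac{34606}{3}} = \frac{11 \sqrt{858}}{3} \approx 107.4$)
$U{\left(-124 \right)} + R = \frac{1}{2 \left(-124\right)} + \frac{11 \sqrt{858}}{3} = \frac{1}{2} \left(- \frac{1}{124}\right) + \frac{11 \sqrt{858}}{3} = - \frac{1}{248} + \frac{11 \sqrt{858}}{3}$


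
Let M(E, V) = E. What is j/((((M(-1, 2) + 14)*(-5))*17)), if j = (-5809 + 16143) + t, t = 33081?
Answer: -8683/221 ≈ -39.290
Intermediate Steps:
j = 43415 (j = (-5809 + 16143) + 33081 = 10334 + 33081 = 43415)
j/((((M(-1, 2) + 14)*(-5))*17)) = 43415/((((-1 + 14)*(-5))*17)) = 43415/(((13*(-5))*17)) = 43415/((-65*17)) = 43415/(-1105) = 43415*(-1/1105) = -8683/221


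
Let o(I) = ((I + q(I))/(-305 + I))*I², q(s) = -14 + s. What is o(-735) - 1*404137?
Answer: 19069571/52 ≈ 3.6672e+5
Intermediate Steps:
o(I) = I²*(-14 + 2*I)/(-305 + I) (o(I) = ((I + (-14 + I))/(-305 + I))*I² = ((-14 + 2*I)/(-305 + I))*I² = I²*(-14 + 2*I)/(-305 + I))
o(-735) - 1*404137 = 2*(-735)²*(-7 - 735)/(-305 - 735) - 1*404137 = 2*540225*(-742)/(-1040) - 404137 = 2*540225*(-1/1040)*(-742) - 404137 = 40084695/52 - 404137 = 19069571/52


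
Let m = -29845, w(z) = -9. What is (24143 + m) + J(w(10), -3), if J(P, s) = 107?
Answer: -5595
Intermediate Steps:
(24143 + m) + J(w(10), -3) = (24143 - 29845) + 107 = -5702 + 107 = -5595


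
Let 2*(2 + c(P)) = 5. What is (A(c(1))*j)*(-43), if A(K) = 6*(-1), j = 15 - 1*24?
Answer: -2322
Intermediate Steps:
c(P) = ½ (c(P) = -2 + (½)*5 = -2 + 5/2 = ½)
j = -9 (j = 15 - 24 = -9)
A(K) = -6
(A(c(1))*j)*(-43) = -6*(-9)*(-43) = 54*(-43) = -2322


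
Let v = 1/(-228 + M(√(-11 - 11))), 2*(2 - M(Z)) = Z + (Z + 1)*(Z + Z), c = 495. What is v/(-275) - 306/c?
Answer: 2*(-255*√22 + 34679*I)/(825*(√22 - 136*I)) ≈ -0.61816 - 6.1404e-7*I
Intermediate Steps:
M(Z) = 2 - Z/2 - Z*(1 + Z) (M(Z) = 2 - (Z + (Z + 1)*(Z + Z))/2 = 2 - (Z + (1 + Z)*(2*Z))/2 = 2 - (Z + 2*Z*(1 + Z))/2 = 2 + (-Z/2 - Z*(1 + Z)) = 2 - Z/2 - Z*(1 + Z))
v = 1/(-204 - 3*I*√22/2) (v = 1/(-228 + (2 - (√(-11 - 11))² - 3*√(-11 - 11)/2)) = 1/(-228 + (2 - (√(-22))² - 3*I*√22/2)) = 1/(-228 + (2 - (I*√22)² - 3*I*√22/2)) = 1/(-228 + (2 - 1*(-22) - 3*I*√22/2)) = 1/(-228 + (2 + 22 - 3*I*√22/2)) = 1/(-228 + (24 - 3*I*√22/2)) = 1/(-204 - 3*I*√22/2) ≈ -0.0048961 + 0.00016886*I)
v/(-275) - 306/c = (-136/27777 + I*√22/27777)/(-275) - 306/495 = (-136/27777 + I*√22/27777)*(-1/275) - 306*1/495 = (136/7638675 - I*√22/7638675) - 34/55 = -4721954/7638675 - I*√22/7638675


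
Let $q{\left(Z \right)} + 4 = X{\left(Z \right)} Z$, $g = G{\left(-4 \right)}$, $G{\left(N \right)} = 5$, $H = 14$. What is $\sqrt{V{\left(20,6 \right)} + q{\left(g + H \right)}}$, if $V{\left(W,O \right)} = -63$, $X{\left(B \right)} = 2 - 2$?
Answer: $i \sqrt{67} \approx 8.1853 i$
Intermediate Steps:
$X{\left(B \right)} = 0$
$g = 5$
$q{\left(Z \right)} = -4$ ($q{\left(Z \right)} = -4 + 0 Z = -4 + 0 = -4$)
$\sqrt{V{\left(20,6 \right)} + q{\left(g + H \right)}} = \sqrt{-63 - 4} = \sqrt{-67} = i \sqrt{67}$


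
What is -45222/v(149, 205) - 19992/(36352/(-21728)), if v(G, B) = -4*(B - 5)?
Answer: 340969581/28400 ≈ 12006.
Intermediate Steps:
v(G, B) = 20 - 4*B (v(G, B) = -4*(-5 + B) = 20 - 4*B)
-45222/v(149, 205) - 19992/(36352/(-21728)) = -45222/(20 - 4*205) - 19992/(36352/(-21728)) = -45222/(20 - 820) - 19992/(36352*(-1/21728)) = -45222/(-800) - 19992/(-1136/679) = -45222*(-1/800) - 19992*(-679/1136) = 22611/400 + 1696821/142 = 340969581/28400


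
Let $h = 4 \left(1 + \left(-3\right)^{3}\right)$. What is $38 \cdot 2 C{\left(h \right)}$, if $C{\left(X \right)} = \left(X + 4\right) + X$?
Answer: $-15504$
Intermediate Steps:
$h = -104$ ($h = 4 \left(1 - 27\right) = 4 \left(-26\right) = -104$)
$C{\left(X \right)} = 4 + 2 X$ ($C{\left(X \right)} = \left(4 + X\right) + X = 4 + 2 X$)
$38 \cdot 2 C{\left(h \right)} = 38 \cdot 2 \left(4 + 2 \left(-104\right)\right) = 76 \left(4 - 208\right) = 76 \left(-204\right) = -15504$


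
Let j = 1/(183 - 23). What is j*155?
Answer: 31/32 ≈ 0.96875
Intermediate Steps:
j = 1/160 ≈ 0.0062500
j*155 = (1/160)*155 = 31/32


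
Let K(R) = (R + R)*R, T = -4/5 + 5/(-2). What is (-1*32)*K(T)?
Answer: -17424/25 ≈ -696.96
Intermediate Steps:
T = -33/10 (T = -4*⅕ + 5*(-½) = -⅘ - 5/2 = -33/10 ≈ -3.3000)
K(R) = 2*R² (K(R) = (2*R)*R = 2*R²)
(-1*32)*K(T) = (-1*32)*(2*(-33/10)²) = -64*1089/100 = -32*1089/50 = -17424/25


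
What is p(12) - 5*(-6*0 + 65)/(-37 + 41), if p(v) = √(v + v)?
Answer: -325/4 + 2*√6 ≈ -76.351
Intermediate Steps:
p(v) = √2*√v (p(v) = √(2*v) = √2*√v)
p(12) - 5*(-6*0 + 65)/(-37 + 41) = √2*√12 - 5*(-6*0 + 65)/(-37 + 41) = √2*(2*√3) - 5*(0 + 65)/4 = 2*√6 - 325/4 = -325/4 + 2*√6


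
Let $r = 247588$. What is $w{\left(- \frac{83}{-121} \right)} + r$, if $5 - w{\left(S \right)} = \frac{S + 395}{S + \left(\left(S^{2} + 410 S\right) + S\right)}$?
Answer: $\frac{1026169392527}{4144605} \approx 2.4759 \cdot 10^{5}$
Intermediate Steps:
$w{\left(S \right)} = 5 - \frac{395 + S}{S^{2} + 412 S}$ ($w{\left(S \right)} = 5 - \frac{S + 395}{S + \left(\left(S^{2} + 410 S\right) + S\right)} = 5 - \frac{395 + S}{S + \left(S^{2} + 411 S\right)} = 5 - \frac{395 + S}{S^{2} + 412 S}$)
$w{\left(- \frac{83}{-121} \right)} + r = \frac{-395 + 5 \left(- \frac{83}{-121}\right)^{2} + 2059 \left(- \frac{83}{-121}\right)}{- \frac{83}{-121} \left(412 - \frac{83}{-121}\right)} + 247588 = \frac{-395 + 5 \left(\left(-83\right) \left(- \frac{1}{121}\right)\right)^{2} + 2059 \left(\left(-83\right) \left(- \frac{1}{121}\right)\right)}{\left(-83\right) \left(- \frac{1}{121}\right) \left(412 - - \frac{83}{121}\right)} + 247588 = \frac{-395 + 5 \left(\frac{83}{121}\right)^{2} + 2059 \cdot \frac{83}{121}}{\frac{83}{121} \left(412 + \frac{83}{121}\right)} + 247588 = \frac{121 \left(-395 + 5 \cdot \frac{6889}{14641} + \frac{170897}{121}\right)}{83 \cdot \frac{49935}{121}} + 247588 = \frac{121}{83} \cdot \frac{121}{49935} \left(-395 + \frac{34445}{14641} + \frac{170897}{121}\right) + 247588 = \frac{121}{83} \cdot \frac{121}{49935} \cdot \frac{14929787}{14641} + 247588 = \frac{14929787}{4144605} + 247588 = \frac{1026169392527}{4144605}$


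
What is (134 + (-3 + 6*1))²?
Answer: 18769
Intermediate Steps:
(134 + (-3 + 6*1))² = (134 + (-3 + 6))² = (134 + 3)² = 137² = 18769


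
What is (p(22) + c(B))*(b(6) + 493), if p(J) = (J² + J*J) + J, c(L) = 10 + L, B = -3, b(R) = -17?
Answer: 474572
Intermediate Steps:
p(J) = J + 2*J² (p(J) = (J² + J²) + J = 2*J² + J = J + 2*J²)
(p(22) + c(B))*(b(6) + 493) = (22*(1 + 2*22) + (10 - 3))*(-17 + 493) = (22*(1 + 44) + 7)*476 = (22*45 + 7)*476 = (990 + 7)*476 = 997*476 = 474572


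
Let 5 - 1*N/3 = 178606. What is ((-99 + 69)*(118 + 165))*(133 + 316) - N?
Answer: -3276207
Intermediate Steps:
N = -535803 (N = 15 - 3*178606 = 15 - 535818 = -535803)
((-99 + 69)*(118 + 165))*(133 + 316) - N = ((-99 + 69)*(118 + 165))*(133 + 316) - 1*(-535803) = -30*283*449 + 535803 = -8490*449 + 535803 = -3812010 + 535803 = -3276207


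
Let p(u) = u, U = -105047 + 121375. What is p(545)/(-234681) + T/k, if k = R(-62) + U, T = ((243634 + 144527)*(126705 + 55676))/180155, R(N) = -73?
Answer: 121257087215008/5016382646325 ≈ 24.172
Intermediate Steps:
U = 16328
T = 70793191341/180155 (T = (388161*182381)*(1/180155) = 70793191341*(1/180155) = 70793191341/180155 ≈ 3.9296e+5)
k = 16255 (k = -73 + 16328 = 16255)
p(545)/(-234681) + T/k = 545/(-234681) + (70793191341/180155)/16255 = 545*(-1/234681) + (70793191341/180155)*(1/16255) = -545/234681 + 70793191341/2928419525 = 121257087215008/5016382646325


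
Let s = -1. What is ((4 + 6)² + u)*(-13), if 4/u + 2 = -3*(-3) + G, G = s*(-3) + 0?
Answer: -6526/5 ≈ -1305.2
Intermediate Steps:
G = 3 (G = -1*(-3) + 0 = 3 + 0 = 3)
u = ⅖ (u = 4/(-2 + (-3*(-3) + 3)) = 4/(-2 + (9 + 3)) = 4/(-2 + 12) = 4/10 = 4*(⅒) = ⅖ ≈ 0.40000)
((4 + 6)² + u)*(-13) = ((4 + 6)² + ⅖)*(-13) = (10² + ⅖)*(-13) = (100 + ⅖)*(-13) = (502/5)*(-13) = -6526/5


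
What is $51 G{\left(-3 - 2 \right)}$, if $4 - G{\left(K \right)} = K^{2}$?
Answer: $-1071$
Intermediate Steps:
$G{\left(K \right)} = 4 - K^{2}$
$51 G{\left(-3 - 2 \right)} = 51 \left(4 - \left(-3 - 2\right)^{2}\right) = 51 \left(4 - \left(-5\right)^{2}\right) = 51 \left(4 - 25\right) = 51 \left(-21\right) = -1071$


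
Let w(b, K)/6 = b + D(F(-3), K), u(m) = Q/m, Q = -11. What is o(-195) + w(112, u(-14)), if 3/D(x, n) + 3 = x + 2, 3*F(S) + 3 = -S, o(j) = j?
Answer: 459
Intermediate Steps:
F(S) = -1 - S/3 (F(S) = -1 + (-S)/3 = -1 - S/3)
D(x, n) = 3/(-1 + x) (D(x, n) = 3/(-3 + (x + 2)) = 3/(-3 + (2 + x)) = 3/(-1 + x))
u(m) = -11/m
w(b, K) = -18 + 6*b (w(b, K) = 6*(b + 3/(-1 + (-1 - ⅓*(-3)))) = 6*(b + 3/(-1 + (-1 + 1))) = 6*(b + 3/(-1 + 0)) = 6*(b + 3/(-1)) = 6*(b + 3*(-1)) = 6*(b - 3) = 6*(-3 + b) = -18 + 6*b)
o(-195) + w(112, u(-14)) = -195 + (-18 + 6*112) = -195 + (-18 + 672) = -195 + 654 = 459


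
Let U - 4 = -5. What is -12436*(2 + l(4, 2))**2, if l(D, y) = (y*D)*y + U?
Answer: -3594004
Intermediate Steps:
U = -1 (U = 4 - 5 = -1)
l(D, y) = -1 + D*y**2 (l(D, y) = (y*D)*y - 1 = (D*y)*y - 1 = D*y**2 - 1 = -1 + D*y**2)
-12436*(2 + l(4, 2))**2 = -12436*(2 + (-1 + 4*2**2))**2 = -12436*(2 + (-1 + 4*4))**2 = -12436*(2 + (-1 + 16))**2 = -12436*(2 + 15)**2 = -12436*17**2 = -12436*289 = -3594004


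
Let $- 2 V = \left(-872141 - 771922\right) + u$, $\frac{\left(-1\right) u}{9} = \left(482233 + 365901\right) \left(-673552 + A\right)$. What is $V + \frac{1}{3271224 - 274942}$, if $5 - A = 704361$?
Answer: $- \frac{7878614131474578442}{1498141} \approx -5.2589 \cdot 10^{12}$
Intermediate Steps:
$A = -704356$ ($A = 5 - 704361 = -704356$)
$u = 10517855613048$ ($u = - 9 \left(482233 + 365901\right) \left(-673552 - 704356\right) = - 9 \cdot 848134 \left(-1377908\right) = \left(-9\right) \left(-1168650623672\right) = 10517855613048$)
$V = - \frac{10517853968985}{2}$ ($V = - \frac{\left(-872141 - 771922\right) + 10517855613048}{2} = - \frac{-1644063 + 10517855613048}{2} = \left(- \frac{1}{2}\right) 10517853968985 = - \frac{10517853968985}{2} \approx -5.2589 \cdot 10^{12}$)
$V + \frac{1}{3271224 - 274942} = - \frac{10517853968985}{2} + \frac{1}{3271224 - 274942} = - \frac{10517853968985}{2} + \frac{1}{2996282} = - \frac{7878614131474578442}{1498141}$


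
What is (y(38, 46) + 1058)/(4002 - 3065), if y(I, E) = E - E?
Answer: 1058/937 ≈ 1.1291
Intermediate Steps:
y(I, E) = 0
(y(38, 46) + 1058)/(4002 - 3065) = (0 + 1058)/(4002 - 3065) = 1058/937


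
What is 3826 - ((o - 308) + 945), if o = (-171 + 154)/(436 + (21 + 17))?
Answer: 1511603/474 ≈ 3189.0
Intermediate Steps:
o = -17/474 (o = -17/(436 + 38) = -17/474 ≈ -0.035865)
3826 - ((o - 308) + 945) = 3826 - ((-17/474 - 308) + 945) = 3826 - (-146009/474 + 945) = 3826 - 1*301921/474 = 3826 - 301921/474 = 1511603/474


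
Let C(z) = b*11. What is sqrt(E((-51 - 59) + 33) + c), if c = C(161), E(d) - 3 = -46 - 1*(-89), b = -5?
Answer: 3*I ≈ 3.0*I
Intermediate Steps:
C(z) = -55 (C(z) = -5*11 = -55)
E(d) = 46 (E(d) = 3 + (-46 - 1*(-89)) = 3 + (-46 + 89) = 3 + 43 = 46)
c = -55
sqrt(E((-51 - 59) + 33) + c) = sqrt(46 - 55) = sqrt(-9) = 3*I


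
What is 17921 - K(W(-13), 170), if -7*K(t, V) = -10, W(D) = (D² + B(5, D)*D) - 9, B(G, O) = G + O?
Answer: 125437/7 ≈ 17920.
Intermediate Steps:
W(D) = -9 + D² + D*(5 + D) (W(D) = (D² + (5 + D)*D) - 9 = (D² + D*(5 + D)) - 9 = -9 + D² + D*(5 + D))
K(t, V) = 10/7 (K(t, V) = -⅐*(-10) = 10/7)
17921 - K(W(-13), 170) = 17921 - 1*10/7 = 17921 - 10/7 = 125437/7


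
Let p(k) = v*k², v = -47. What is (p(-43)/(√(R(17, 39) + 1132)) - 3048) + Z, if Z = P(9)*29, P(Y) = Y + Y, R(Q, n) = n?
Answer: -2526 - 86903*√1171/1171 ≈ -5065.5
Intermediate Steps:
P(Y) = 2*Y
p(k) = -47*k²
Z = 522 (Z = (2*9)*29 = 18*29 = 522)
(p(-43)/(√(R(17, 39) + 1132)) - 3048) + Z = ((-47*(-43)²)/(√(39 + 1132)) - 3048) + 522 = ((-47*1849)/(√1171) - 3048) + 522 = (-86903*√1171/1171 - 3048) + 522 = (-3048 - 86903*√1171/1171) + 522 = -2526 - 86903*√1171/1171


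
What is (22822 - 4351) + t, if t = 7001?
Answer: 25472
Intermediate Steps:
(22822 - 4351) + t = (22822 - 4351) + 7001 = 18471 + 7001 = 25472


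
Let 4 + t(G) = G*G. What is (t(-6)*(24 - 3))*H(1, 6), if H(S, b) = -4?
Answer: -2688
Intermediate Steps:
t(G) = -4 + G**2 (t(G) = -4 + G*G = -4 + G**2)
(t(-6)*(24 - 3))*H(1, 6) = ((-4 + (-6)**2)*(24 - 3))*(-4) = ((-4 + 36)*21)*(-4) = (32*21)*(-4) = 672*(-4) = -2688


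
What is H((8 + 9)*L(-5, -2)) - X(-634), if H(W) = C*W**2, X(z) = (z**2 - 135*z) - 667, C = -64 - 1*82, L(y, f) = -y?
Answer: -1541729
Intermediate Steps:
C = -146 (C = -64 - 82 = -146)
X(z) = -667 + z**2 - 135*z
H(W) = -146*W**2
H((8 + 9)*L(-5, -2)) - X(-634) = -146*25*(8 + 9)**2 - (-667 + (-634)**2 - 135*(-634)) = -146*(17*5)**2 - (-667 + 401956 + 85590) = -146*85**2 - 1*486879 = -146*7225 - 486879 = -1054850 - 486879 = -1541729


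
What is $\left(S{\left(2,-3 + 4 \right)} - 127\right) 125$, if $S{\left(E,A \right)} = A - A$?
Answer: $-15875$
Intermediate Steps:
$S{\left(E,A \right)} = 0$
$\left(S{\left(2,-3 + 4 \right)} - 127\right) 125 = \left(0 - 127\right) 125 = \left(-127\right) 125 = -15875$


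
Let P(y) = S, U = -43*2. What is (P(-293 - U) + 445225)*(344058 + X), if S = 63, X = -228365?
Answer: 51516704584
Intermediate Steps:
U = -86
P(y) = 63
(P(-293 - U) + 445225)*(344058 + X) = (63 + 445225)*(344058 - 228365) = 445288*115693 = 51516704584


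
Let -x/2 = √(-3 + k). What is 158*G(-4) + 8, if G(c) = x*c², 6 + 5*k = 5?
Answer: 8 - 20224*I*√5/5 ≈ 8.0 - 9044.5*I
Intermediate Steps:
k = -⅕ (k = -6/5 + (⅕)*5 = -6/5 + 1 = -⅕ ≈ -0.20000)
x = -8*I*√5/5 (x = -2*√(-3 - ⅕) = -8*I*√5/5 ≈ -3.5777*I)
G(c) = -8*I*√5*c²/5 (G(c) = (-8*I*√5/5)*c² = -8*I*√5*c²/5)
158*G(-4) + 8 = 158*(-8/5*I*√5*(-4)²) + 8 = 158*(-8/5*I*√5*16) + 8 = 158*(-128*I*√5/5) + 8 = -20224*I*√5/5 + 8 = 8 - 20224*I*√5/5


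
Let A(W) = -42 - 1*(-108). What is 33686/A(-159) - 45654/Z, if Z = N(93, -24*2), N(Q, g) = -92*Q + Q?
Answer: 6859471/13299 ≈ 515.79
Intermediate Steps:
A(W) = 66 (A(W) = -42 + 108 = 66)
N(Q, g) = -91*Q
Z = -8463 (Z = -91*93 = -8463)
33686/A(-159) - 45654/Z = 33686/66 - 45654/(-8463) = 33686*(1/66) - 45654*(-1/8463) = 16843/33 + 2174/403 = 6859471/13299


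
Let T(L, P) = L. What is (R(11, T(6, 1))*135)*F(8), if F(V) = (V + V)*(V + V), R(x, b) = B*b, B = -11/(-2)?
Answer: 1140480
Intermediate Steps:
B = 11/2 (B = -11*(-½) = 11/2 ≈ 5.5000)
R(x, b) = 11*b/2
F(V) = 4*V² (F(V) = (2*V)*(2*V) = 4*V²)
(R(11, T(6, 1))*135)*F(8) = (((11/2)*6)*135)*(4*8²) = (33*135)*(4*64) = 4455*256 = 1140480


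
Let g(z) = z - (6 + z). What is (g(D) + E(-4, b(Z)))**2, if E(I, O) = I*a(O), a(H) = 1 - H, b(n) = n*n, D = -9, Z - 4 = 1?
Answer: 8100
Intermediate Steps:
Z = 5 (Z = 4 + 1 = 5)
g(z) = -6 (g(z) = z + (-6 - z) = -6)
b(n) = n**2
E(I, O) = I*(1 - O)
(g(D) + E(-4, b(Z)))**2 = (-6 - 4*(1 - 1*5**2))**2 = (-6 - 4*(1 - 1*25))**2 = (-6 - 4*(1 - 25))**2 = (-6 - 4*(-24))**2 = (-6 + 96)**2 = 90**2 = 8100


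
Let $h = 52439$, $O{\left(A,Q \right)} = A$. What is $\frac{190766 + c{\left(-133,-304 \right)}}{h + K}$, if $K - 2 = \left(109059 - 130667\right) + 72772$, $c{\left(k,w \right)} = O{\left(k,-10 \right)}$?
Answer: $\frac{190633}{103605} \approx 1.84$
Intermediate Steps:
$c{\left(k,w \right)} = k$
$K = 51166$ ($K = 2 + \left(\left(109059 - 130667\right) + 72772\right) = 2 + \left(-21608 + 72772\right) = 2 + 51164 = 51166$)
$\frac{190766 + c{\left(-133,-304 \right)}}{h + K} = \frac{190766 - 133}{52439 + 51166} = \frac{190633}{103605}$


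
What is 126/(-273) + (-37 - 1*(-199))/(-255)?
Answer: -1212/1105 ≈ -1.0968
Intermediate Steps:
126/(-273) + (-37 - 1*(-199))/(-255) = 126*(-1/273) + (-37 + 199)*(-1/255) = -6/13 + 162*(-1/255) = -6/13 - 54/85 = -1212/1105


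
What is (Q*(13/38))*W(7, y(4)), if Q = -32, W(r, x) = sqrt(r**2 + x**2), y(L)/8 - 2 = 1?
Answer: -5200/19 ≈ -273.68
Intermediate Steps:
y(L) = 24 (y(L) = 16 + 8*1 = 16 + 8 = 24)
(Q*(13/38))*W(7, y(4)) = (-416/38)*sqrt(7**2 + 24**2) = (-416/38)*sqrt(49 + 576) = (-32*13/38)*sqrt(625) = -208/19*25 = -5200/19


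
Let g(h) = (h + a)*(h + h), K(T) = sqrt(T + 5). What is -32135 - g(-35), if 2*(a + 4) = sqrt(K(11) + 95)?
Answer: -34865 + 105*sqrt(11) ≈ -34517.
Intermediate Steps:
K(T) = sqrt(5 + T)
a = -4 + 3*sqrt(11)/2 (a = -4 + sqrt(sqrt(5 + 11) + 95)/2 = -4 + sqrt(sqrt(16) + 95)/2 = -4 + sqrt(4 + 95)/2 = -4 + sqrt(99)/2 = -4 + (3*sqrt(11))/2 = -4 + 3*sqrt(11)/2 ≈ 0.97494)
g(h) = 2*h*(-4 + h + 3*sqrt(11)/2) (g(h) = (h + (-4 + 3*sqrt(11)/2))*(h + h) = (-4 + h + 3*sqrt(11)/2)*(2*h) = 2*h*(-4 + h + 3*sqrt(11)/2))
-32135 - g(-35) = -32135 - (-35)*(-8 + 2*(-35) + 3*sqrt(11)) = -32135 - (-35)*(-8 - 70 + 3*sqrt(11)) = -32135 - (-35)*(-78 + 3*sqrt(11)) = -32135 - (2730 - 105*sqrt(11)) = -32135 + (-2730 + 105*sqrt(11)) = -34865 + 105*sqrt(11)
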